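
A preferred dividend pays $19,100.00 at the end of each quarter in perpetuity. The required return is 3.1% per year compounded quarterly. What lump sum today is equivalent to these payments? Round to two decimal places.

Periodic rate r = 0.031/4 per quarter.
Level perpetuity: PV = PMT / r = 19,100 / (0.031/4) = $2,464,516.13.

$2,464,516.13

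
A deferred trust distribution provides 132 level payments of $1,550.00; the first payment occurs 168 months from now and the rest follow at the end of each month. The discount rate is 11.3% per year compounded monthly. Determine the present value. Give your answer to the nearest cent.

$24,423.15

Ordinary annuity of 132 payments, first payment at period 168.
Periodic rate r = 0.113/12 per month; n is counted in months.
The ordinary-annuity PV formula values the stream one period before the first payment (period 167); discount that back 167 periods:
PV₀ = 1,550 × [1 − (1+r)^−132] / r × (1+r)^−167 = $24,423.15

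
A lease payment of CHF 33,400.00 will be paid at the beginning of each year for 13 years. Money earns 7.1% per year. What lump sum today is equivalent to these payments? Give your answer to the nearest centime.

CHF 297,277.64

This is an annuity due: 13 payments of CHF 33,400.00 at the beginning of each year.
Periodic rate r = 0.071 per year.
PV = PMT × [(1 − (1+r)^−n)/r] × (1+r) = 33,400 × [1 − (1+r)^−13] / r × (1+r) = CHF 297,277.64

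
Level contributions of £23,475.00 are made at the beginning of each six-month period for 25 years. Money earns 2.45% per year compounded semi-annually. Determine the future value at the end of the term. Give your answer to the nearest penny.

£1,625,912.99

This is an annuity due: 50 deposits of £23,475.00 at the beginning of each six-month period.
Periodic rate r = 0.0245/2 per half-year; n is counted in half-years.
FV = PMT × [((1+r)^n − 1)/r] × (1+r) = 23,475 × [(1+r)^50 − 1] / r × (1+r) = £1,625,912.99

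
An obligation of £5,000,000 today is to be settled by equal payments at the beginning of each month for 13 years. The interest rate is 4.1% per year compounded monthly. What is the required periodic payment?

Level annuity due; solve PV = PMT × [(1 − (1+r)^−n)/r] × (1+r) for PMT.
Periodic rate r = 0.041/12 per month; n is counted in months.
With n = 156: PMT = 5,000,000 / ([(1 − (1+r)^−n)/r] × (1+r)) = £41,260.64

£41,260.64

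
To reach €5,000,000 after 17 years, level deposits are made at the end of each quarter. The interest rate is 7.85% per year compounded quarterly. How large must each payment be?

€35,690.66

Level ordinary annuity; solve FV = PMT × [((1+r)^n − 1)/r] for PMT.
Periodic rate r = 0.0785/4 per quarter; n is counted in quarters.
With n = 68: PMT = 5,000,000 / ([((1+r)^n − 1)/r]) = €35,690.66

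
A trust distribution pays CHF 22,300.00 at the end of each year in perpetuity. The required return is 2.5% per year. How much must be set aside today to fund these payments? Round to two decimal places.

CHF 892,000.00

Periodic rate r = 0.025 per year.
Level perpetuity: PV = PMT / r = 22,300 / (0.025) = CHF 892,000.00.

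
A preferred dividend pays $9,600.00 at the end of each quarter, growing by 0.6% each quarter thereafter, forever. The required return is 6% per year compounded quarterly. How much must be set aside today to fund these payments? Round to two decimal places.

$1,066,666.67

Periodic rate r = 0.06/4 per quarter.
Growing perpetuity (Gordon): PV = PMT₁ / (r − g) = 9,600 / (r − 0.006) = $1,066,666.67.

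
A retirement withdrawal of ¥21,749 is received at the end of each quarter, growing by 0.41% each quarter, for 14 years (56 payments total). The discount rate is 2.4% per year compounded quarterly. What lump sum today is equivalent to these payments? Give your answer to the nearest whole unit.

Periodic rate r = 0.024/4 per quarter; n is counted in quarters.
Growing ordinary annuity: PV = PMT₁ × [1 − ((1+g)/(1+r))^n] / (r − g) = 21,749 × [1 − ((1+0.0041)/(1+r))^56] / (r − 0.0041) = ¥1,149,884.

¥1,149,884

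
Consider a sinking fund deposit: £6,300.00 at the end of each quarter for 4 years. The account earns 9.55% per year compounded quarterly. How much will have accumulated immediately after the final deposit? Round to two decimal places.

£121,025.90

This is an ordinary annuity: 16 deposits of £6,300.00 at the end of each quarter.
Periodic rate r = 0.0955/4 per quarter; n is counted in quarters.
FV = PMT × [((1+r)^n − 1)/r] = 6,300 × [(1+r)^16 − 1] / r = £121,025.90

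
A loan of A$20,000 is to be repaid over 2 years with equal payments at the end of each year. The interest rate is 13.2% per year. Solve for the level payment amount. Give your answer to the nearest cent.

Level ordinary annuity; solve PV = PMT × [(1 − (1+r)^−n)/r] for PMT.
Periodic rate r = 0.132 per year.
With n = 2: PMT = 20,000 / ([(1 − (1+r)^−n)/r]) = A$12,020.86

A$12,020.86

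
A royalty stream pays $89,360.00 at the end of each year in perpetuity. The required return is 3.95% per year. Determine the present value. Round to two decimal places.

$2,262,278.48

Periodic rate r = 0.0395 per year.
Level perpetuity: PV = PMT / r = 89,360 / (0.0395) = $2,262,278.48.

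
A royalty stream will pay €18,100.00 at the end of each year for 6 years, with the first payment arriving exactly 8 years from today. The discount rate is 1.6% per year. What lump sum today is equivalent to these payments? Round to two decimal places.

€91,961.38

Ordinary annuity of 6 payments, first payment at period 8.
Periodic rate r = 0.016 per year.
The ordinary-annuity PV formula values the stream one period before the first payment (period 7); discount that back 7 periods:
PV₀ = 18,100 × [1 − (1+r)^−6] / r × (1+r)^−7 = €91,961.38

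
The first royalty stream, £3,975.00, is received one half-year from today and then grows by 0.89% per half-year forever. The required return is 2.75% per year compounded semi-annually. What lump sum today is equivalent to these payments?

£819,587.63

Periodic rate r = 0.0275/2 per half-year.
Growing perpetuity (Gordon): PV = PMT₁ / (r − g) = 3,975 / (r − 0.0089) = £819,587.63.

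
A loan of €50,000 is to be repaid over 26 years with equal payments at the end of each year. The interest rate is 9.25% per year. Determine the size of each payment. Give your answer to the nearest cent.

Level ordinary annuity; solve PV = PMT × [(1 − (1+r)^−n)/r] for PMT.
Periodic rate r = 0.0925 per year.
With n = 26: PMT = 50,000 / ([(1 − (1+r)^−n)/r]) = €5,140.26

€5,140.26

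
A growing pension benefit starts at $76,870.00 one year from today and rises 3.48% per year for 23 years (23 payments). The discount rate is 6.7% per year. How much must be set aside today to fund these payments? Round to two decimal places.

$1,207,443.63

Periodic rate r = 0.067 per year.
Growing ordinary annuity: PV = PMT₁ × [1 − ((1+g)/(1+r))^n] / (r − g) = 76,870 × [1 − ((1+0.0348)/(1+r))^23] / (r − 0.0348) = $1,207,443.63.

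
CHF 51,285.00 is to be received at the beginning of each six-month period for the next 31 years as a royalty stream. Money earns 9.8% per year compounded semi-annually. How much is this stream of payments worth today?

This is an annuity due: 62 payments of CHF 51,285.00 at the beginning of each six-month period.
Periodic rate r = 0.098/2 per half-year; n is counted in half-years.
PV = PMT × [(1 − (1+r)^−n)/r] × (1+r) = 51,285 × [1 − (1+r)^−62] / r × (1+r) = CHF 1,041,360.24

CHF 1,041,360.24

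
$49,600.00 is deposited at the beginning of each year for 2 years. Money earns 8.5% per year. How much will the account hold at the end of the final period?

$112,206.36

This is an annuity due: 2 deposits of $49,600.00 at the beginning of each year.
Periodic rate r = 0.085 per year.
FV = PMT × [((1+r)^n − 1)/r] × (1+r) = 49,600 × [(1+r)^2 − 1] / r × (1+r) = $112,206.36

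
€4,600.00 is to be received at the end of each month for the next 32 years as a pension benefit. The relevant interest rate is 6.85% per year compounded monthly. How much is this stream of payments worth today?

This is an ordinary annuity: 384 payments of €4,600.00 at the end of each month.
Periodic rate r = 0.0685/12 per month; n is counted in months.
PV = PMT × [(1 − (1+r)^−n)/r] = 4,600 × [1 − (1+r)^−384] / r = €715,269.95

€715,269.95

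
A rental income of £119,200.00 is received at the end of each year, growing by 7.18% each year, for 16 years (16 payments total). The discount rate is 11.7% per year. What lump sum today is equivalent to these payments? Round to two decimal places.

Periodic rate r = 0.117 per year.
Growing ordinary annuity: PV = PMT₁ × [1 − ((1+g)/(1+r))^n] / (r − g) = 119,200 × [1 − ((1+0.0718)/(1+r))^16] / (r − 0.0718) = £1,275,387.69.

£1,275,387.69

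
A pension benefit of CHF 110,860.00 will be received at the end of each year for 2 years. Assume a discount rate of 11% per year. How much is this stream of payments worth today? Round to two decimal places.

This is an ordinary annuity: 2 payments of CHF 110,860.00 at the end of each year.
Periodic rate r = 0.11 per year.
PV = PMT × [(1 − (1+r)^−n)/r] = 110,860 × [1 − (1+r)^−2] / r = CHF 189,850.34

CHF 189,850.34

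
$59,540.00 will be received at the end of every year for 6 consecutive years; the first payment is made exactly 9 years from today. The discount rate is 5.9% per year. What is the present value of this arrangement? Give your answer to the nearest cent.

$185,667.42

Ordinary annuity of 6 payments, first payment at period 9.
Periodic rate r = 0.059 per year.
The ordinary-annuity PV formula values the stream one period before the first payment (period 8); discount that back 8 periods:
PV₀ = 59,540 × [1 − (1+r)^−6] / r × (1+r)^−8 = $185,667.42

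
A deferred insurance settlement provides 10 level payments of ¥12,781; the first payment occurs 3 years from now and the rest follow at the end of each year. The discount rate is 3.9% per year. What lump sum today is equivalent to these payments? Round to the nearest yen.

¥96,509

Ordinary annuity of 10 payments, first payment at period 3.
Periodic rate r = 0.039 per year.
The ordinary-annuity PV formula values the stream one period before the first payment (period 2); discount that back 2 periods:
PV₀ = 12,781 × [1 − (1+r)^−10] / r × (1+r)^−2 = ¥96,509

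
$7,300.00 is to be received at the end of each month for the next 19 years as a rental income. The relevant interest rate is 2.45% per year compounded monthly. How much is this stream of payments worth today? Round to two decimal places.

This is an ordinary annuity: 228 payments of $7,300.00 at the end of each month.
Periodic rate r = 0.0245/12 per month; n is counted in months.
PV = PMT × [(1 − (1+r)^−n)/r] = 7,300 × [1 − (1+r)^−228] / r = $1,329,663.88

$1,329,663.88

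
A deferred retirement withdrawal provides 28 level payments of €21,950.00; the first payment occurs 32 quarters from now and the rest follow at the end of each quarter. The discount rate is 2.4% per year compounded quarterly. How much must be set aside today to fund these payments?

€468,696.11

Ordinary annuity of 28 payments, first payment at period 32.
Periodic rate r = 0.024/4 per quarter; n is counted in quarters.
The ordinary-annuity PV formula values the stream one period before the first payment (period 31); discount that back 31 periods:
PV₀ = 21,950 × [1 − (1+r)^−28] / r × (1+r)^−31 = €468,696.11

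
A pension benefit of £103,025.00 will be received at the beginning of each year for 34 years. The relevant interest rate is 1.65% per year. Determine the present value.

£2,708,525.87

This is an annuity due: 34 payments of £103,025.00 at the beginning of each year.
Periodic rate r = 0.0165 per year.
PV = PMT × [(1 − (1+r)^−n)/r] × (1+r) = 103,025 × [1 − (1+r)^−34] / r × (1+r) = £2,708,525.87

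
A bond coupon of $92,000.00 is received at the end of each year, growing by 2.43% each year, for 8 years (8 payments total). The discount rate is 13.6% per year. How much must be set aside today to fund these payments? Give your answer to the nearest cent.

Periodic rate r = 0.136 per year.
Growing ordinary annuity: PV = PMT₁ × [1 − ((1+g)/(1+r))^n] / (r − g) = 92,000 × [1 − ((1+0.0243)/(1+r))^8] / (r − 0.0243) = $463,781.52.

$463,781.52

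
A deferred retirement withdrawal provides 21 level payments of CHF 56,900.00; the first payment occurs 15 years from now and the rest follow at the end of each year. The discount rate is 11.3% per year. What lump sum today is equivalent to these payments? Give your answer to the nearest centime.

CHF 100,609.89

Ordinary annuity of 21 payments, first payment at period 15.
Periodic rate r = 0.113 per year.
The ordinary-annuity PV formula values the stream one period before the first payment (period 14); discount that back 14 periods:
PV₀ = 56,900 × [1 − (1+r)^−21] / r × (1+r)^−14 = CHF 100,609.89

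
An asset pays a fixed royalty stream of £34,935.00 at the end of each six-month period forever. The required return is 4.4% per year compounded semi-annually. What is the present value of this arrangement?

£1,587,954.55

Periodic rate r = 0.044/2 per half-year.
Level perpetuity: PV = PMT / r = 34,935 / (0.044/2) = £1,587,954.55.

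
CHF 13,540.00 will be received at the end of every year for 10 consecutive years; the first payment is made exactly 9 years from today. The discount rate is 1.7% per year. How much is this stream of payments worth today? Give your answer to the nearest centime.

CHF 107,967.92

Ordinary annuity of 10 payments, first payment at period 9.
Periodic rate r = 0.017 per year.
The ordinary-annuity PV formula values the stream one period before the first payment (period 8); discount that back 8 periods:
PV₀ = 13,540 × [1 − (1+r)^−10] / r × (1+r)^−8 = CHF 107,967.92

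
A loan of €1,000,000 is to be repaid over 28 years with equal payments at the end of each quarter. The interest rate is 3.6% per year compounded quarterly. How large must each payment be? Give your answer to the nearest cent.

Level ordinary annuity; solve PV = PMT × [(1 − (1+r)^−n)/r] for PMT.
Periodic rate r = 0.036/4 per quarter; n is counted in quarters.
With n = 112: PMT = 1,000,000 / ([(1 − (1+r)^−n)/r]) = €14,208.97

€14,208.97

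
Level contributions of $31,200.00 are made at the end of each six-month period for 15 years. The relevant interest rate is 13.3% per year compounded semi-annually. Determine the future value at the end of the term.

This is an ordinary annuity: 30 deposits of $31,200.00 at the end of each six-month period.
Periodic rate r = 0.133/2 per half-year; n is counted in half-years.
FV = PMT × [((1+r)^n − 1)/r] = 31,200 × [(1+r)^30 − 1] / r = $2,767,946.64

$2,767,946.64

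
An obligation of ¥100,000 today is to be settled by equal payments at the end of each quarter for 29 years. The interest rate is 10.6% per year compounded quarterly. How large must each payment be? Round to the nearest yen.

¥2,784

Level ordinary annuity; solve PV = PMT × [(1 − (1+r)^−n)/r] for PMT.
Periodic rate r = 0.106/4 per quarter; n is counted in quarters.
With n = 116: PMT = 100,000 / ([(1 − (1+r)^−n)/r]) = ¥2,784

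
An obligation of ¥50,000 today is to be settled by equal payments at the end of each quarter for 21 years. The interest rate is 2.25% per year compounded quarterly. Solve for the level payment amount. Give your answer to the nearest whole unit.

Level ordinary annuity; solve PV = PMT × [(1 − (1+r)^−n)/r] for PMT.
Periodic rate r = 0.0225/4 per quarter; n is counted in quarters.
With n = 84: PMT = 50,000 / ([(1 − (1+r)^−n)/r]) = ¥749

¥749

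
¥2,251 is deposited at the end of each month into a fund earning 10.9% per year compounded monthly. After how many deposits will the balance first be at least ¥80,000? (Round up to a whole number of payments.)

Periodic rate r = 0.109/12 per month; n is counted in months.
Ordinary annuity FV: 80,000 = 2,251 × [((1+r)^n − 1)/r].
(1+r)^n = 1 + 80,000 × r / 2,251, so n = ln(1 + 80,000·r/2,251) / ln(1+r) = 30.94.
Round up to a whole number of payments: n = 31.

31 payments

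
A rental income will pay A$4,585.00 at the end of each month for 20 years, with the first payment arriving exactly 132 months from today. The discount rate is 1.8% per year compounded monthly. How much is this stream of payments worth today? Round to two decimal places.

A$758,883.06

Ordinary annuity of 240 payments, first payment at period 132.
Periodic rate r = 0.018/12 per month; n is counted in months.
The ordinary-annuity PV formula values the stream one period before the first payment (period 131); discount that back 131 periods:
PV₀ = 4,585 × [1 − (1+r)^−240] / r × (1+r)^−131 = A$758,883.06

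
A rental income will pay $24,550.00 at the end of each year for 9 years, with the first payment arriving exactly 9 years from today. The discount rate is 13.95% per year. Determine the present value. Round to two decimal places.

Ordinary annuity of 9 payments, first payment at period 9.
Periodic rate r = 0.1395 per year.
The ordinary-annuity PV formula values the stream one period before the first payment (period 8); discount that back 8 periods:
PV₀ = 24,550 × [1 − (1+r)^−9] / r × (1+r)^−8 = $42,797.05

$42,797.05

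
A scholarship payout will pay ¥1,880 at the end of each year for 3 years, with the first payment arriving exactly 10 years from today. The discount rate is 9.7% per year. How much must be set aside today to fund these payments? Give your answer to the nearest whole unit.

Ordinary annuity of 3 payments, first payment at period 10.
Periodic rate r = 0.097 per year.
The ordinary-annuity PV formula values the stream one period before the first payment (period 9); discount that back 9 periods:
PV₀ = 1,880 × [1 − (1+r)^−3] / r × (1+r)^−9 = ¥2,043

¥2,043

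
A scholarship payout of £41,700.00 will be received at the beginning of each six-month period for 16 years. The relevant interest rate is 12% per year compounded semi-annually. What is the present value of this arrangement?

This is an annuity due: 32 payments of £41,700.00 at the beginning of each six-month period.
Periodic rate r = 0.12/2 per half-year; n is counted in half-years.
PV = PMT × [(1 − (1+r)^−n)/r] × (1+r) = 41,700 × [1 − (1+r)^−32] / r × (1+r) = £622,542.89

£622,542.89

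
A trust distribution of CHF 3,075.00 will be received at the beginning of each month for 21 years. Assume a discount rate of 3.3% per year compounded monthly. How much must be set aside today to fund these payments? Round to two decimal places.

This is an annuity due: 252 payments of CHF 3,075.00 at the beginning of each month.
Periodic rate r = 0.033/12 per month; n is counted in months.
PV = PMT × [(1 − (1+r)^−n)/r] × (1+r) = 3,075 × [1 − (1+r)^−252] / r × (1+r) = CHF 560,012.33

CHF 560,012.33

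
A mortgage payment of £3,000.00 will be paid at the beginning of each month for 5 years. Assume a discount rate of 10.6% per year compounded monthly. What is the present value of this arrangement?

This is an annuity due: 60 payments of £3,000.00 at the beginning of each month.
Periodic rate r = 0.106/12 per month; n is counted in months.
PV = PMT × [(1 − (1+r)^−n)/r] × (1+r) = 3,000 × [1 − (1+r)^−60] / r × (1+r) = £140,483.39

£140,483.39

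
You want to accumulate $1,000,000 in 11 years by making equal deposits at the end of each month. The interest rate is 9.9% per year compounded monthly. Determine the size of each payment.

$4,213.36

Level ordinary annuity; solve FV = PMT × [((1+r)^n − 1)/r] for PMT.
Periodic rate r = 0.099/12 per month; n is counted in months.
With n = 132: PMT = 1,000,000 / ([((1+r)^n − 1)/r]) = $4,213.36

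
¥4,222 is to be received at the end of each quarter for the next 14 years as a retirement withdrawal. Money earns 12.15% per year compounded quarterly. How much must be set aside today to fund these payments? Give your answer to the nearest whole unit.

This is an ordinary annuity: 56 payments of ¥4,222 at the end of each quarter.
Periodic rate r = 0.1215/4 per quarter; n is counted in quarters.
PV = PMT × [(1 − (1+r)^−n)/r] = 4,222 × [1 − (1+r)^−56] / r = ¥112,978

¥112,978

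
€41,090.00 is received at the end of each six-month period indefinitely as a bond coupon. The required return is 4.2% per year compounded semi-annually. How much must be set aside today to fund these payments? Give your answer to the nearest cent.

Periodic rate r = 0.042/2 per half-year.
Level perpetuity: PV = PMT / r = 41,090 / (0.042/2) = €1,956,666.67.

€1,956,666.67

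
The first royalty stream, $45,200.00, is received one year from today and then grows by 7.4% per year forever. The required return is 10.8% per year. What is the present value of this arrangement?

$1,329,411.76

Periodic rate r = 0.108 per year.
Growing perpetuity (Gordon): PV = PMT₁ / (r − g) = 45,200 / (r − 0.074) = $1,329,411.76.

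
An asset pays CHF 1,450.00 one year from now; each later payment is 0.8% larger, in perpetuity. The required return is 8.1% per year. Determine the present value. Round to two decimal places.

Periodic rate r = 0.081 per year.
Growing perpetuity (Gordon): PV = PMT₁ / (r − g) = 1,450 / (r − 0.008) = CHF 19,863.01.

CHF 19,863.01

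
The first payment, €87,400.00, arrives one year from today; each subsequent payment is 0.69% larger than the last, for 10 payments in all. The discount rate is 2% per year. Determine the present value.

€808,999.62

Periodic rate r = 0.02 per year.
Growing ordinary annuity: PV = PMT₁ × [1 − ((1+g)/(1+r))^n] / (r − g) = 87,400 × [1 − ((1+0.0069)/(1+r))^10] / (r − 0.0069) = €808,999.62.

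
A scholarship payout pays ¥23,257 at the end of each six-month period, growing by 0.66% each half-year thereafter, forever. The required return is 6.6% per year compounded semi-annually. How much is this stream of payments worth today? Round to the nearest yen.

Periodic rate r = 0.066/2 per half-year.
Growing perpetuity (Gordon): PV = PMT₁ / (r − g) = 23,257 / (r − 0.0066) = ¥880,947.

¥880,947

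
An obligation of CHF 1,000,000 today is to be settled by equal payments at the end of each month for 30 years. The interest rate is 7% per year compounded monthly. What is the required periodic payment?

Level ordinary annuity; solve PV = PMT × [(1 − (1+r)^−n)/r] for PMT.
Periodic rate r = 0.07/12 per month; n is counted in months.
With n = 360: PMT = 1,000,000 / ([(1 − (1+r)^−n)/r]) = CHF 6,653.02

CHF 6,653.02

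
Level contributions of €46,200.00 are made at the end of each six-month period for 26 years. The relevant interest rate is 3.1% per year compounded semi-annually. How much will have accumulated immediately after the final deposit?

This is an ordinary annuity: 52 deposits of €46,200.00 at the end of each six-month period.
Periodic rate r = 0.031/2 per half-year; n is counted in half-years.
FV = PMT × [((1+r)^n − 1)/r] = 46,200 × [(1+r)^52 − 1] / r = €3,651,690.84

€3,651,690.84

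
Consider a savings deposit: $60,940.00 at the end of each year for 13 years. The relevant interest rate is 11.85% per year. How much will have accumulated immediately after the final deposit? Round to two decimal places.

This is an ordinary annuity: 13 deposits of $60,940.00 at the end of each year.
Periodic rate r = 0.1185 per year.
FV = PMT × [((1+r)^n − 1)/r] = 60,940 × [(1+r)^13 − 1] / r = $1,690,958.53

$1,690,958.53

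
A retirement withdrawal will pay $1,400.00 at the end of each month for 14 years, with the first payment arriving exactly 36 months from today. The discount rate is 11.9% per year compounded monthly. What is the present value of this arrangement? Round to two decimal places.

$80,900.96

Ordinary annuity of 168 payments, first payment at period 36.
Periodic rate r = 0.119/12 per month; n is counted in months.
The ordinary-annuity PV formula values the stream one period before the first payment (period 35); discount that back 35 periods:
PV₀ = 1,400 × [1 − (1+r)^−168] / r × (1+r)^−35 = $80,900.96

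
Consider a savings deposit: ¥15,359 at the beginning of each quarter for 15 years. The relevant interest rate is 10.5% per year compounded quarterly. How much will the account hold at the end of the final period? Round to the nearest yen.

¥2,241,883

This is an annuity due: 60 deposits of ¥15,359 at the beginning of each quarter.
Periodic rate r = 0.105/4 per quarter; n is counted in quarters.
FV = PMT × [((1+r)^n − 1)/r] × (1+r) = 15,359 × [(1+r)^60 − 1] / r × (1+r) = ¥2,241,883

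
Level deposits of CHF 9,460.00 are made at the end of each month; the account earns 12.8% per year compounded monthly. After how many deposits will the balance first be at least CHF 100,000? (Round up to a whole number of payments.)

Periodic rate r = 0.128/12 per month; n is counted in months.
Ordinary annuity FV: 100,000 = 9,460 × [((1+r)^n − 1)/r].
(1+r)^n = 1 + 100,000 × r / 9,460, so n = ln(1 + 100,000·r/9,460) / ln(1+r) = 10.07.
Round up to a whole number of payments: n = 11.

11 payments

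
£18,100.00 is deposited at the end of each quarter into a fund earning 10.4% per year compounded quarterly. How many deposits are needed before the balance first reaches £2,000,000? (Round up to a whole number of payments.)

Periodic rate r = 0.104/4 per quarter; n is counted in quarters.
Ordinary annuity FV: 2,000,000 = 18,100 × [((1+r)^n − 1)/r].
(1+r)^n = 1 + 2,000,000 × r / 18,100, so n = ln(1 + 2,000,000·r/18,100) / ln(1+r) = 52.75.
Round up to a whole number of payments: n = 53.

53 payments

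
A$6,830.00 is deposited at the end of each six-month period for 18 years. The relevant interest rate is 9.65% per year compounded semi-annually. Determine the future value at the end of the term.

A$630,519.27

This is an ordinary annuity: 36 deposits of A$6,830.00 at the end of each six-month period.
Periodic rate r = 0.0965/2 per half-year; n is counted in half-years.
FV = PMT × [((1+r)^n − 1)/r] = 6,830 × [(1+r)^36 − 1] / r = A$630,519.27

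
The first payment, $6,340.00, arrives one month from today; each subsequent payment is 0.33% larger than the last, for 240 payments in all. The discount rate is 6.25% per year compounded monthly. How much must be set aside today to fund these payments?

$1,216,695.88

Periodic rate r = 0.0625/12 per month; n is counted in months.
Growing ordinary annuity: PV = PMT₁ × [1 − ((1+g)/(1+r))^n] / (r − g) = 6,340 × [1 − ((1+0.0033)/(1+r))^240] / (r − 0.0033) = $1,216,695.88.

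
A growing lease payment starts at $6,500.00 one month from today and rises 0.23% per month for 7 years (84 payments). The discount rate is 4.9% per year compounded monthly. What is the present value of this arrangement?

Periodic rate r = 0.049/12 per month; n is counted in months.
Growing ordinary annuity: PV = PMT₁ × [1 − ((1+g)/(1+r))^n] / (r − g) = 6,500 × [1 − ((1+0.0023)/(1+r))^84] / (r − 0.0023) = $505,576.73.

$505,576.73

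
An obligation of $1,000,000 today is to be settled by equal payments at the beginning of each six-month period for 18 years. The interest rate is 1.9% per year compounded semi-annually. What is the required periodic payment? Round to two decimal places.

Level annuity due; solve PV = PMT × [(1 − (1+r)^−n)/r] × (1+r) for PMT.
Periodic rate r = 0.019/2 per half-year; n is counted in half-years.
With n = 36: PMT = 1,000,000 / ([(1 − (1+r)^−n)/r] × (1+r)) = $32,618.59

$32,618.59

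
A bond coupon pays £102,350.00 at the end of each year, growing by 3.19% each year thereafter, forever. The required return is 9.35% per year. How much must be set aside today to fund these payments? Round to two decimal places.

£1,661,525.97

Periodic rate r = 0.0935 per year.
Growing perpetuity (Gordon): PV = PMT₁ / (r − g) = 102,350 / (r − 0.0319) = £1,661,525.97.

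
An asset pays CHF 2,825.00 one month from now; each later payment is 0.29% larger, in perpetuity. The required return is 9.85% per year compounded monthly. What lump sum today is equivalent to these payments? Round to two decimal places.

CHF 532,182.10

Periodic rate r = 0.0985/12 per month.
Growing perpetuity (Gordon): PV = PMT₁ / (r − g) = 2,825 / (r − 0.0029) = CHF 532,182.10.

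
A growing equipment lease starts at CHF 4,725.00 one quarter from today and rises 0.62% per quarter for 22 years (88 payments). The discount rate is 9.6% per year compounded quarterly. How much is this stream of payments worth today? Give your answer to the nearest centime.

CHF 208,720.43

Periodic rate r = 0.096/4 per quarter; n is counted in quarters.
Growing ordinary annuity: PV = PMT₁ × [1 − ((1+g)/(1+r))^n] / (r − g) = 4,725 × [1 − ((1+0.0062)/(1+r))^88] / (r − 0.0062) = CHF 208,720.43.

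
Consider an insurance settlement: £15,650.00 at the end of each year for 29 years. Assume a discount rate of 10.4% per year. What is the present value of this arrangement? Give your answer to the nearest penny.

This is an ordinary annuity: 29 payments of £15,650.00 at the end of each year.
Periodic rate r = 0.104 per year.
PV = PMT × [(1 − (1+r)^−n)/r] = 15,650 × [1 − (1+r)^−29] / r = £141,942.34

£141,942.34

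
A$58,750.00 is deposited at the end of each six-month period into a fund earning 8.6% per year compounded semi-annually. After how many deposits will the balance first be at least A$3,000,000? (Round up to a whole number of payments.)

28 payments

Periodic rate r = 0.086/2 per half-year; n is counted in half-years.
Ordinary annuity FV: 3,000,000 = 58,750 × [((1+r)^n − 1)/r].
(1+r)^n = 1 + 3,000,000 × r / 58,750, so n = ln(1 + 3,000,000·r/58,750) / ln(1+r) = 27.60.
Round up to a whole number of payments: n = 28.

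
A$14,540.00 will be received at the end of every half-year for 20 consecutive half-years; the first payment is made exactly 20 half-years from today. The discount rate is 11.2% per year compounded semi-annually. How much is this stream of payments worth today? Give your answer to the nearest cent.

Ordinary annuity of 20 payments, first payment at period 20.
Periodic rate r = 0.112/2 per half-year; n is counted in half-years.
The ordinary-annuity PV formula values the stream one period before the first payment (period 19); discount that back 19 periods:
PV₀ = 14,540 × [1 − (1+r)^−20] / r × (1+r)^−19 = A$61,197.88

A$61,197.88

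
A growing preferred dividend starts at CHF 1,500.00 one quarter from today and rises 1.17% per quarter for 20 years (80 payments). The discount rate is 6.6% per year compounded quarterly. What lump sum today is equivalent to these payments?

CHF 98,507.09

Periodic rate r = 0.066/4 per quarter; n is counted in quarters.
Growing ordinary annuity: PV = PMT₁ × [1 − ((1+g)/(1+r))^n] / (r − g) = 1,500 × [1 − ((1+0.0117)/(1+r))^80] / (r − 0.0117) = CHF 98,507.09.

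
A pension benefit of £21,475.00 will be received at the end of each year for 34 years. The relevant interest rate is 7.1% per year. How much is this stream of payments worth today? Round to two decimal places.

This is an ordinary annuity: 34 payments of £21,475.00 at the end of each year.
Periodic rate r = 0.071 per year.
PV = PMT × [(1 − (1+r)^−n)/r] = 21,475 × [1 − (1+r)^−34] / r = £273,099.60

£273,099.60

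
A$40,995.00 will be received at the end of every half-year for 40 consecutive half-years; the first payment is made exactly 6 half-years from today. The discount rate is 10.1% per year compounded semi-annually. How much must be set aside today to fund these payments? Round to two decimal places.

A$546,106.80

Ordinary annuity of 40 payments, first payment at period 6.
Periodic rate r = 0.101/2 per half-year; n is counted in half-years.
The ordinary-annuity PV formula values the stream one period before the first payment (period 5); discount that back 5 periods:
PV₀ = 40,995 × [1 − (1+r)^−40] / r × (1+r)^−5 = A$546,106.80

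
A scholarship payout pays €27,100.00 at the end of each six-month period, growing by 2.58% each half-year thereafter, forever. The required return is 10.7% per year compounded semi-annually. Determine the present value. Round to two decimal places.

Periodic rate r = 0.107/2 per half-year.
Growing perpetuity (Gordon): PV = PMT₁ / (r − g) = 27,100 / (r − 0.0258) = €978,339.35.

€978,339.35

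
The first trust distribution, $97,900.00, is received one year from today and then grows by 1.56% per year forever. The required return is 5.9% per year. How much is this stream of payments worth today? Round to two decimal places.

Periodic rate r = 0.059 per year.
Growing perpetuity (Gordon): PV = PMT₁ / (r − g) = 97,900 / (r − 0.0156) = $2,255,760.37.

$2,255,760.37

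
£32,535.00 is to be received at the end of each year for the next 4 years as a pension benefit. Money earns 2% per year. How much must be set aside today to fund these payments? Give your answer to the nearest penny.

This is an ordinary annuity: 4 payments of £32,535.00 at the end of each year.
Periodic rate r = 0.02 per year.
PV = PMT × [(1 − (1+r)^−n)/r] = 32,535 × [1 − (1+r)^−4] / r = £123,884.45

£123,884.45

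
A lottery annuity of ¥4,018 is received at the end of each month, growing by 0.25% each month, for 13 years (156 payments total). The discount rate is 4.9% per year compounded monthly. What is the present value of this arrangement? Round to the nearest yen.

Periodic rate r = 0.049/12 per month; n is counted in months.
Growing ordinary annuity: PV = PMT₁ × [1 − ((1+g)/(1+r))^n] / (r − g) = 4,018 × [1 − ((1+0.0025)/(1+r))^156] / (r − 0.0025) = ¥553,789.

¥553,789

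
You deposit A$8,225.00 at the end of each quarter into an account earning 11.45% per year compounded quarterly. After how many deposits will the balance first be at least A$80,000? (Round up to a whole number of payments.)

Periodic rate r = 0.1145/4 per quarter; n is counted in quarters.
Ordinary annuity FV: 80,000 = 8,225 × [((1+r)^n − 1)/r].
(1+r)^n = 1 + 80,000 × r / 8,225, so n = ln(1 + 80,000·r/8,225) / ln(1+r) = 8.70.
Round up to a whole number of payments: n = 9.

9 payments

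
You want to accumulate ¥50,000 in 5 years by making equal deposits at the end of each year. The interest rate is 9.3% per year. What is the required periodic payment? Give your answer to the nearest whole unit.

¥8,305

Level ordinary annuity; solve FV = PMT × [((1+r)^n − 1)/r] for PMT.
Periodic rate r = 0.093 per year.
With n = 5: PMT = 50,000 / ([((1+r)^n − 1)/r]) = ¥8,305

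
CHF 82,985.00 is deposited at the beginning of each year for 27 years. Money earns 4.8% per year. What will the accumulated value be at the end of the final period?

CHF 4,613,177.74

This is an annuity due: 27 deposits of CHF 82,985.00 at the beginning of each year.
Periodic rate r = 0.048 per year.
FV = PMT × [((1+r)^n − 1)/r] × (1+r) = 82,985 × [(1+r)^27 − 1] / r × (1+r) = CHF 4,613,177.74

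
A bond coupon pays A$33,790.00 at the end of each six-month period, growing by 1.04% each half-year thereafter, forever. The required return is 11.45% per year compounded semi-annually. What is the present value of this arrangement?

Periodic rate r = 0.1145/2 per half-year.
Growing perpetuity (Gordon): PV = PMT₁ / (r − g) = 33,790 / (r − 0.0104) = A$721,237.99.

A$721,237.99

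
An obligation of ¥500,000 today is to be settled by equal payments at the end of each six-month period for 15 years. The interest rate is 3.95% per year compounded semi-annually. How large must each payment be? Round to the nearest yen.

¥22,248

Level ordinary annuity; solve PV = PMT × [(1 − (1+r)^−n)/r] for PMT.
Periodic rate r = 0.0395/2 per half-year; n is counted in half-years.
With n = 30: PMT = 500,000 / ([(1 − (1+r)^−n)/r]) = ¥22,248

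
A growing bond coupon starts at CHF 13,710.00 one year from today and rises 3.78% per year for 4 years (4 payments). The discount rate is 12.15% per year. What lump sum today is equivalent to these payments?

Periodic rate r = 0.1215 per year.
Growing ordinary annuity: PV = PMT₁ × [1 − ((1+g)/(1+r))^n] / (r − g) = 13,710 × [1 − ((1+0.0378)/(1+r))^4] / (r − 0.0378) = CHF 43,691.94.

CHF 43,691.94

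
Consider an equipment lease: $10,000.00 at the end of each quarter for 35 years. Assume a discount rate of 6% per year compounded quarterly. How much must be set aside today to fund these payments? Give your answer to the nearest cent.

$583,745.99

This is an ordinary annuity: 140 payments of $10,000.00 at the end of each quarter.
Periodic rate r = 0.06/4 per quarter; n is counted in quarters.
PV = PMT × [(1 − (1+r)^−n)/r] = 10,000 × [1 − (1+r)^−140] / r = $583,745.99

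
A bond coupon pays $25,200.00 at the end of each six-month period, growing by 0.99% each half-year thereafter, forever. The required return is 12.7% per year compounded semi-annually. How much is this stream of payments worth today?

Periodic rate r = 0.127/2 per half-year.
Growing perpetuity (Gordon): PV = PMT₁ / (r − g) = 25,200 / (r − 0.0099) = $470,149.25.

$470,149.25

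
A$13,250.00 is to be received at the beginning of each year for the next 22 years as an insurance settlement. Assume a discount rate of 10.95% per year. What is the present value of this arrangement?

This is an annuity due: 22 payments of A$13,250.00 at the beginning of each year.
Periodic rate r = 0.1095 per year.
PV = PMT × [(1 − (1+r)^−n)/r] × (1+r) = 13,250 × [1 − (1+r)^−22] / r × (1+r) = A$120,604.70

A$120,604.70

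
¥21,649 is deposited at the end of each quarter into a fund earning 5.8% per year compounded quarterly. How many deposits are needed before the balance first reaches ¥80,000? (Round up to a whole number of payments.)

Periodic rate r = 0.058/4 per quarter; n is counted in quarters.
Ordinary annuity FV: 80,000 = 21,649 × [((1+r)^n − 1)/r].
(1+r)^n = 1 + 80,000 × r / 21,649, so n = ln(1 + 80,000·r/21,649) / ln(1+r) = 3.63.
Round up to a whole number of payments: n = 4.

4 payments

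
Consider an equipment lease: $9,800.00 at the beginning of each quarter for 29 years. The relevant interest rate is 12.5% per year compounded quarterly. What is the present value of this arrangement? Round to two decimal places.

$314,289.96

This is an annuity due: 116 payments of $9,800.00 at the beginning of each quarter.
Periodic rate r = 0.125/4 per quarter; n is counted in quarters.
PV = PMT × [(1 − (1+r)^−n)/r] × (1+r) = 9,800 × [1 − (1+r)^−116] / r × (1+r) = $314,289.96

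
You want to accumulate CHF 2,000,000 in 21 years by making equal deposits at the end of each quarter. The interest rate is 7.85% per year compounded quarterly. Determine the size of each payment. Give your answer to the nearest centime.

Level ordinary annuity; solve FV = PMT × [((1+r)^n − 1)/r] for PMT.
Periodic rate r = 0.0785/4 per quarter; n is counted in quarters.
With n = 84: PMT = 2,000,000 / ([((1+r)^n − 1)/r]) = CHF 9,534.06

CHF 9,534.06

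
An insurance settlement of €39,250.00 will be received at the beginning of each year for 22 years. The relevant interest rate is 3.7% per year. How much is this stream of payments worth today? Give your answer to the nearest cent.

This is an annuity due: 22 payments of €39,250.00 at the beginning of each year.
Periodic rate r = 0.037 per year.
PV = PMT × [(1 − (1+r)^−n)/r] × (1+r) = 39,250 × [1 − (1+r)^−22] / r × (1+r) = €605,426.71

€605,426.71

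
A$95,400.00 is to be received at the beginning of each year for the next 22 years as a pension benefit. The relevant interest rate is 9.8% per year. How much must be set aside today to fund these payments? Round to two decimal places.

A$932,199.40

This is an annuity due: 22 payments of A$95,400.00 at the beginning of each year.
Periodic rate r = 0.098 per year.
PV = PMT × [(1 − (1+r)^−n)/r] × (1+r) = 95,400 × [1 − (1+r)^−22] / r × (1+r) = A$932,199.40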